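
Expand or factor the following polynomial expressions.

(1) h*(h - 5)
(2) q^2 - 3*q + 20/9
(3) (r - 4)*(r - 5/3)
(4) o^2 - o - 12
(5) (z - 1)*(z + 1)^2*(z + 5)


(1) = h^2 - 5*h
(2) = (q - 5/3)*(q - 4/3)
(3) = r^2 - 17*r/3 + 20/3
(4) = (o - 4)*(o + 3)
(5) = z^4 + 6*z^3 + 4*z^2 - 6*z - 5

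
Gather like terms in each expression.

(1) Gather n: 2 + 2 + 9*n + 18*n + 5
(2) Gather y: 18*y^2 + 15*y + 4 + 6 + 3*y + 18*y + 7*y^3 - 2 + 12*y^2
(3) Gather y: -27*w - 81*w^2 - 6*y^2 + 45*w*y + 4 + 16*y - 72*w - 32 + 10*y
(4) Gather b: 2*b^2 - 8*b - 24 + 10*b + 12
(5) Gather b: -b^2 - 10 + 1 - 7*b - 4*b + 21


(1) = 27*n + 9
(2) = 7*y^3 + 30*y^2 + 36*y + 8
(3) = -81*w^2 - 99*w - 6*y^2 + y*(45*w + 26) - 28
(4) = 2*b^2 + 2*b - 12
(5) = -b^2 - 11*b + 12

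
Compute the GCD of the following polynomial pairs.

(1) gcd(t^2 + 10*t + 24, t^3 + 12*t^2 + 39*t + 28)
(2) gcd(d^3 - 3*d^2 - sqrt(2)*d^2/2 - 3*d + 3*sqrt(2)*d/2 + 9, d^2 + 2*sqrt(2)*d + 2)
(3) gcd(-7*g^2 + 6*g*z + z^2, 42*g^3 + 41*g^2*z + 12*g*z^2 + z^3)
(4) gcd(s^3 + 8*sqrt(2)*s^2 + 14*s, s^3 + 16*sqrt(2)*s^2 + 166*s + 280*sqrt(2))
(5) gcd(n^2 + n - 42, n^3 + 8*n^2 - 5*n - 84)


(1) = t + 4
(2) = gcd((d - 3)*(d - 3*sqrt(2)/2)*(d + sqrt(2)), (d + sqrt(2))^2) = d + sqrt(2)
(3) = gcd((-g + z)*(7*g + z), (2*g + z)*(3*g + z)*(7*g + z)) = 7*g + z
(4) = gcd(s*(s + sqrt(2))*(s + 7*sqrt(2)), (s + 4*sqrt(2))*(s + 5*sqrt(2))*(s + 7*sqrt(2))) = s + 7*sqrt(2)
(5) = gcd((n - 6)*(n + 7), (n - 3)*(n + 4)*(n + 7)) = n + 7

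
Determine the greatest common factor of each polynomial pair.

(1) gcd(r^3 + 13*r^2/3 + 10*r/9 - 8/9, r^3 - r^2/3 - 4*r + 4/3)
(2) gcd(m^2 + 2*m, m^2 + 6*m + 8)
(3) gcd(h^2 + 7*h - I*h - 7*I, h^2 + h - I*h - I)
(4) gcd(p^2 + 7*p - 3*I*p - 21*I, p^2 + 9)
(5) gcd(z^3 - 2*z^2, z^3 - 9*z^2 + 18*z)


(1) = gcd((r - 1/3)*(r + 2/3)*(r + 4), (r - 2)*(r - 1/3)*(r + 2)) = r - 1/3
(2) = m + 2
(3) = h - I
(4) = p - 3*I
(5) = gcd(z^2*(z - 2), z*(z - 6)*(z - 3)) = z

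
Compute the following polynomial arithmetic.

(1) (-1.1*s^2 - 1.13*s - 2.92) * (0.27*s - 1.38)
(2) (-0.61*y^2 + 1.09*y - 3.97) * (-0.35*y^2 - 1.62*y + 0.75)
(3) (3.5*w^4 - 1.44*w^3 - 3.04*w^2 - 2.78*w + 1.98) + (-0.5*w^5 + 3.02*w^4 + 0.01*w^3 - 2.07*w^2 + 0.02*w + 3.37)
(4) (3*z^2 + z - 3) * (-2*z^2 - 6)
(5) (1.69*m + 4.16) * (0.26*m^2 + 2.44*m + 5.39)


(1) = -0.297*s^3 + 1.2129*s^2 + 0.771*s + 4.0296
(2) = 0.2135*y^4 + 0.6067*y^3 - 0.8338*y^2 + 7.2489*y - 2.9775
(3) = -0.5*w^5 + 6.52*w^4 - 1.43*w^3 - 5.11*w^2 - 2.76*w + 5.35
(4) = -6*z^4 - 2*z^3 - 12*z^2 - 6*z + 18
(5) = 0.4394*m^3 + 5.2052*m^2 + 19.2595*m + 22.4224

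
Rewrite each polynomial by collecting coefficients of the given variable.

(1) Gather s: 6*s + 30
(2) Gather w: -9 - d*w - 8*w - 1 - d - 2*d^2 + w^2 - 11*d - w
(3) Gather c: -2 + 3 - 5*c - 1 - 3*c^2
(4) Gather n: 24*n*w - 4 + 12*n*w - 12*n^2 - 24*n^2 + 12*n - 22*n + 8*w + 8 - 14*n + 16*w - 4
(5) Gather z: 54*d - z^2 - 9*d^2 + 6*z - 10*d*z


(1) = 6*s + 30
(2) = -2*d^2 - 12*d + w^2 + w*(-d - 9) - 10
(3) = -3*c^2 - 5*c
(4) = -36*n^2 + n*(36*w - 24) + 24*w
(5) = -9*d^2 + 54*d - z^2 + z*(6 - 10*d)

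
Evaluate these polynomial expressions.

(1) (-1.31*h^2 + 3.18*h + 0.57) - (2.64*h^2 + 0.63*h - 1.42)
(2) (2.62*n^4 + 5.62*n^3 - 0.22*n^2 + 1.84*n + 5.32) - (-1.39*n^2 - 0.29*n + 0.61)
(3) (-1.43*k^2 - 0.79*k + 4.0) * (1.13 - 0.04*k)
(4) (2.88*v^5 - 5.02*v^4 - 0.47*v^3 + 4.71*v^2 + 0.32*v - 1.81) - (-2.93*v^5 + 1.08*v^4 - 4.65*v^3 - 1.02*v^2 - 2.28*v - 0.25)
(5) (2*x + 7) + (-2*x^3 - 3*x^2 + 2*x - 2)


(1) = -3.95*h^2 + 2.55*h + 1.99
(2) = 2.62*n^4 + 5.62*n^3 + 1.17*n^2 + 2.13*n + 4.71
(3) = 0.0572*k^3 - 1.5843*k^2 - 1.0527*k + 4.52
(4) = 5.81*v^5 - 6.1*v^4 + 4.18*v^3 + 5.73*v^2 + 2.6*v - 1.56
(5) = -2*x^3 - 3*x^2 + 4*x + 5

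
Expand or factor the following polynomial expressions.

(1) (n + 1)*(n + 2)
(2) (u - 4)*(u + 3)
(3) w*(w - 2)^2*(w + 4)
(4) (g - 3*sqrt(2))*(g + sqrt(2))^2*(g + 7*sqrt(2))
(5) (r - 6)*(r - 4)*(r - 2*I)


(1) = n^2 + 3*n + 2
(2) = u^2 - u - 12
(3) = w^4 - 12*w^2 + 16*w
(4) = g^4 + 6*sqrt(2)*g^3 - 24*g^2 - 76*sqrt(2)*g - 84
(5) = r^3 - 10*r^2 - 2*I*r^2 + 24*r + 20*I*r - 48*I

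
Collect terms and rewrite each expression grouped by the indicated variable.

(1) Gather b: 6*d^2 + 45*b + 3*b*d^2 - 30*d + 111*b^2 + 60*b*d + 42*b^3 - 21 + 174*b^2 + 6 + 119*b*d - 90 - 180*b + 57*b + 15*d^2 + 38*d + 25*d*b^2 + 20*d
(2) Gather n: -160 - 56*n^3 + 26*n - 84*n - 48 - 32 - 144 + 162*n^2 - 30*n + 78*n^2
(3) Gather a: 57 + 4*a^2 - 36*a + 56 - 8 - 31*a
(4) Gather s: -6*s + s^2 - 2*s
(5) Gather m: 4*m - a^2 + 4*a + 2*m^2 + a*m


(1) = 42*b^3 + b^2*(25*d + 285) + b*(3*d^2 + 179*d - 78) + 21*d^2 + 28*d - 105
(2) = -56*n^3 + 240*n^2 - 88*n - 384
(3) = 4*a^2 - 67*a + 105
(4) = s^2 - 8*s
(5) = -a^2 + 4*a + 2*m^2 + m*(a + 4)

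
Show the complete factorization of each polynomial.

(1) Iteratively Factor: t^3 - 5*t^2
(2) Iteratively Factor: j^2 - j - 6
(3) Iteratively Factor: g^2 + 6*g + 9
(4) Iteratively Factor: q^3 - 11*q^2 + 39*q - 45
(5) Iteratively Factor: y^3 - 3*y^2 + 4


(1) = (t)*(t^2 - 5*t) = t*(t - 5)*(t)
(2) = (j + 2)*(j - 3)
(3) = (g + 3)*(g + 3)
(4) = (q - 3)*(q^2 - 8*q + 15) = (q - 5)*(q - 3)*(q - 3)
(5) = (y - 2)*(y^2 - y - 2) = (y - 2)^2*(y + 1)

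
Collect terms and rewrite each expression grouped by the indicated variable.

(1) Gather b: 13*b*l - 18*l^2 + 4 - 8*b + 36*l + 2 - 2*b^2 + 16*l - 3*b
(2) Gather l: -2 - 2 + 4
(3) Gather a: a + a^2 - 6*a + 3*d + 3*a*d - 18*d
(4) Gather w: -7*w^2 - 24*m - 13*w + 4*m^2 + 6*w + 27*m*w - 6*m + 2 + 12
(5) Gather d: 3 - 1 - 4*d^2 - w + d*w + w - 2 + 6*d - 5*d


(1) = -2*b^2 + b*(13*l - 11) - 18*l^2 + 52*l + 6
(2) = 0
(3) = a^2 + a*(3*d - 5) - 15*d
(4) = 4*m^2 - 30*m - 7*w^2 + w*(27*m - 7) + 14
(5) = -4*d^2 + d*(w + 1)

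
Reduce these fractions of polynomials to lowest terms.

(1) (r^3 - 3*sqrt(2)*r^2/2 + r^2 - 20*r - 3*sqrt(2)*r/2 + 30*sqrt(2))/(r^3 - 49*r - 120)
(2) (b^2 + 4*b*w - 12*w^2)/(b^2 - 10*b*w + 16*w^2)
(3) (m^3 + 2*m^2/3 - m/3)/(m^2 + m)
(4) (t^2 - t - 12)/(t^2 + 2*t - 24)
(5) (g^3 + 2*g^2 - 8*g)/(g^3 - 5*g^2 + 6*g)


(1) = (2*r^2 + r*(-8 - 3*sqrt(2)) + 12*sqrt(2))/(2*r^2 - 10*r - 48)
(2) = (-b - 6*w)/(-b + 8*w)
(3) = m - 1/3
(4) = (t + 3)/(t + 6)
(5) = (g + 4)/(g - 3)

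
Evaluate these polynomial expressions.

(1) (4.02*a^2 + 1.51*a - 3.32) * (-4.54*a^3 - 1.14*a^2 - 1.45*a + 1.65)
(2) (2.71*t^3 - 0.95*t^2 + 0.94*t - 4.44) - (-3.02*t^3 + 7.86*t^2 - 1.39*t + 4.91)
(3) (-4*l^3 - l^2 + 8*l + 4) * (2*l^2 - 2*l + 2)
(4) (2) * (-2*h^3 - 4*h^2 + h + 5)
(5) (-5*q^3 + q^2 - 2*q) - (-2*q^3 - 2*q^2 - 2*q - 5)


(1) = -18.2508*a^5 - 11.4382*a^4 + 7.5224*a^3 + 8.2283*a^2 + 7.3055*a - 5.478
(2) = 5.73*t^3 - 8.81*t^2 + 2.33*t - 9.35
(3) = -8*l^5 + 6*l^4 + 10*l^3 - 10*l^2 + 8*l + 8
(4) = -4*h^3 - 8*h^2 + 2*h + 10
(5) = -3*q^3 + 3*q^2 + 5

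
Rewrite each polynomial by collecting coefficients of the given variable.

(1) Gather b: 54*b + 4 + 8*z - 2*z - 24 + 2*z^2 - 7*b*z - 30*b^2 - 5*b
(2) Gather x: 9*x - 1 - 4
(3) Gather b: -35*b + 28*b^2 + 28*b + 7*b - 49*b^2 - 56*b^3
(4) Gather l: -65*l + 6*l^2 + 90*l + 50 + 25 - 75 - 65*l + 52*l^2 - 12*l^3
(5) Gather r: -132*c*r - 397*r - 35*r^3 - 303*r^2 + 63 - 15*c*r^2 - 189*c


(1) = -30*b^2 + b*(49 - 7*z) + 2*z^2 + 6*z - 20
(2) = 9*x - 5
(3) = -56*b^3 - 21*b^2
(4) = -12*l^3 + 58*l^2 - 40*l
(5) = -189*c - 35*r^3 + r^2*(-15*c - 303) + r*(-132*c - 397) + 63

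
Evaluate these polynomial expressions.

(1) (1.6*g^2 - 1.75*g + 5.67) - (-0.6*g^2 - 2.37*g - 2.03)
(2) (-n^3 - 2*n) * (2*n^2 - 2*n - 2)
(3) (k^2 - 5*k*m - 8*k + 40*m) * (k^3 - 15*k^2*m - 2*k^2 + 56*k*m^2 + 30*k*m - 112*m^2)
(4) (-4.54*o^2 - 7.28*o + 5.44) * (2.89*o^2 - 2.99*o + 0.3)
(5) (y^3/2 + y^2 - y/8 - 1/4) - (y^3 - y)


(1) = 2.2*g^2 + 0.62*g + 7.7
(2) = -2*n^5 + 2*n^4 - 2*n^3 + 4*n^2 + 4*n
(3) = k^5 - 20*k^4*m - 10*k^4 + 131*k^3*m^2 + 200*k^3*m + 16*k^3 - 280*k^2*m^3 - 1310*k^2*m^2 - 320*k^2*m + 2800*k*m^3 + 2096*k*m^2 - 4480*m^3
(4) = -13.1206*o^4 - 7.4646*o^3 + 36.1268*o^2 - 18.4496*o + 1.632
(5) = -y^3/2 + y^2 + 7*y/8 - 1/4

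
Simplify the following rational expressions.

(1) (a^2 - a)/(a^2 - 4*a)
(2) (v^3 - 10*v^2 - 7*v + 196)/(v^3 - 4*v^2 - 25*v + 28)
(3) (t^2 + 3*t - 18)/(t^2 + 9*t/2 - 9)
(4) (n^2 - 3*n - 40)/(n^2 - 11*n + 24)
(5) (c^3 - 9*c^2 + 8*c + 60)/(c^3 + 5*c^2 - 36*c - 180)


(1) = (a - 1)/(a - 4)
(2) = (v - 7)/(v - 1)
(3) = (2*t - 6)/(2*t - 3)
(4) = (n + 5)/(n - 3)
(5) = (c^2 - 3*c - 10)/(c^2 + 11*c + 30)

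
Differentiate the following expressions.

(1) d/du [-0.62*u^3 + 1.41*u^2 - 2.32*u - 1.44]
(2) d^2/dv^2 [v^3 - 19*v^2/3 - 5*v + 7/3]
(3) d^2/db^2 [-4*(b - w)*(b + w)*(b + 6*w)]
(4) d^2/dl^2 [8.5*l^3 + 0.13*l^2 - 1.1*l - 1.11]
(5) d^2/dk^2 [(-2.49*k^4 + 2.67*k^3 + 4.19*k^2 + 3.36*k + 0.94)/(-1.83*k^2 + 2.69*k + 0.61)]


(1) = -1.86*u^2 + 2.82*u - 2.32
(2) = 6*v - 38/3
(3) = -24*b - 48*w
(4) = 51.0*l + 0.26
(5) = (16.677522*k^6 - 73.545138*k^5 + 91.429812*k^4 - 42.985194*k^3 - 62.120448*k^2 - 0.701622*k - 7.793862)/(6.128487*k^6 - 27.025623*k^5 + 33.597702*k^4 - 1.448027*k^3 - 11.199234*k^2 - 3.002847*k - 0.226981)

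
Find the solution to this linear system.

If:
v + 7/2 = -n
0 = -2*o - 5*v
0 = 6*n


Then:
n = 0
o = 35/4
v = -7/2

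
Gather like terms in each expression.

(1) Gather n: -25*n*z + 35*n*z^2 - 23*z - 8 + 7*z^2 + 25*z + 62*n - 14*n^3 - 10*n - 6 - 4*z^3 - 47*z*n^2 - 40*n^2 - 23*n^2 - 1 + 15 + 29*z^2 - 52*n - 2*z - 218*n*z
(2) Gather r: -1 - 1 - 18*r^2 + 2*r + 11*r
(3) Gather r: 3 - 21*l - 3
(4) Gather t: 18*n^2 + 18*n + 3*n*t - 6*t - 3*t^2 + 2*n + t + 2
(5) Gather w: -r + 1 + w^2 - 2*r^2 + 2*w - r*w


(1) = -14*n^3 + n^2*(-47*z - 63) + n*(35*z^2 - 243*z) - 4*z^3 + 36*z^2
(2) = -18*r^2 + 13*r - 2
(3) = -21*l
(4) = 18*n^2 + 20*n - 3*t^2 + t*(3*n - 5) + 2
(5) = -2*r^2 - r + w^2 + w*(2 - r) + 1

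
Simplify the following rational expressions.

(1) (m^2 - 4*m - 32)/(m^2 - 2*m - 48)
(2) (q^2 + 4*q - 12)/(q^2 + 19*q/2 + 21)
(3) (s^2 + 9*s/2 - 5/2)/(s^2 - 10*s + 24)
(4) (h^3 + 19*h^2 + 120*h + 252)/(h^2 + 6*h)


(1) = (m + 4)/(m + 6)
(2) = (2*q - 4)/(2*q + 7)
(3) = (2*s^2 + 9*s - 5)/(2*s^2 - 20*s + 48)
(4) = (h^2 + 13*h + 42)/h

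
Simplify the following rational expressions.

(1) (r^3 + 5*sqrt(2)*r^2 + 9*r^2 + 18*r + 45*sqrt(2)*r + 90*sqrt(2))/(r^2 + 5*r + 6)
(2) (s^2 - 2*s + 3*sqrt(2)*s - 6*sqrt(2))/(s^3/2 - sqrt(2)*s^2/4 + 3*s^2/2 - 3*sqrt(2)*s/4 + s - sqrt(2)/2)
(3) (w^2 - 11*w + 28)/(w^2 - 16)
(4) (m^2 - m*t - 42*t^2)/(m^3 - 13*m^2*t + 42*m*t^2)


(1) = (r^2 + r*(6 + 5*sqrt(2)) + 30*sqrt(2))/(r + 2)
(2) = (4*s^2 + s*(-8 + 12*sqrt(2)) - 24*sqrt(2))/(2*s^3 + s^2*(6 - sqrt(2)) + s*(4 - 3*sqrt(2)) - 2*sqrt(2))
(3) = (w - 7)/(w + 4)
(4) = (-m - 6*t)/(-m^2 + 6*m*t)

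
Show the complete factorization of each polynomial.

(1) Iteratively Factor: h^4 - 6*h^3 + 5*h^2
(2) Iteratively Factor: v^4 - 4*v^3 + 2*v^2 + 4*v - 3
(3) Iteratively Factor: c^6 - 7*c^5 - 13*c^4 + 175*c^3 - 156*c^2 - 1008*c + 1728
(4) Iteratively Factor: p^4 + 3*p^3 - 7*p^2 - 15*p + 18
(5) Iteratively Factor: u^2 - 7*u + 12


(1) = (h - 5)*(h^3 - h^2) = (h - 5)*(h - 1)*(h^2) = h*(h - 5)*(h - 1)*(h)
(2) = (v - 1)*(v^3 - 3*v^2 - v + 3) = (v - 1)^2*(v^2 - 2*v - 3) = (v - 3)*(v - 1)^2*(v + 1)
(3) = (c - 3)*(c^5 - 4*c^4 - 25*c^3 + 100*c^2 + 144*c - 576) = (c - 4)*(c - 3)*(c^4 - 25*c^2 + 144) = (c - 4)*(c - 3)*(c + 4)*(c^3 - 4*c^2 - 9*c + 36) = (c - 4)*(c - 3)^2*(c + 4)*(c^2 - c - 12) = (c - 4)^2*(c - 3)^2*(c + 4)*(c + 3)
(4) = (p + 3)*(p^3 - 7*p + 6) = (p - 1)*(p + 3)*(p^2 + p - 6) = (p - 1)*(p + 3)^2*(p - 2)
(5) = (u - 4)*(u - 3)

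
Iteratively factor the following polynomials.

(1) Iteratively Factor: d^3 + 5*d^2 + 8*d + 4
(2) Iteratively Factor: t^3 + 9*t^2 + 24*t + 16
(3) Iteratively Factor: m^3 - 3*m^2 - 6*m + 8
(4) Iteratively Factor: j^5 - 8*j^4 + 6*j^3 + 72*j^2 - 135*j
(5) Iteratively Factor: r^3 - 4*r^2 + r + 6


(1) = (d + 2)*(d^2 + 3*d + 2) = (d + 2)^2*(d + 1)
(2) = (t + 4)*(t^2 + 5*t + 4) = (t + 4)^2*(t + 1)
(3) = (m - 4)*(m^2 + m - 2) = (m - 4)*(m - 1)*(m + 2)
(4) = (j + 3)*(j^4 - 11*j^3 + 39*j^2 - 45*j) = (j - 5)*(j + 3)*(j^3 - 6*j^2 + 9*j) = (j - 5)*(j - 3)*(j + 3)*(j^2 - 3*j) = j*(j - 5)*(j - 3)*(j + 3)*(j - 3)
(5) = (r - 3)*(r^2 - r - 2) = (r - 3)*(r - 2)*(r + 1)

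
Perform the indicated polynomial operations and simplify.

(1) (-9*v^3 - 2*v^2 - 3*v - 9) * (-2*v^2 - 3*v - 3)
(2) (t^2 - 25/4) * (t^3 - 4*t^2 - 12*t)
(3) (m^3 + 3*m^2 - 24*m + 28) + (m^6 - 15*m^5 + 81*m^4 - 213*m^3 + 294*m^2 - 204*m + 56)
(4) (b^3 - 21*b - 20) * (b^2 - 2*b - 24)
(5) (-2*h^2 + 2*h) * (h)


(1) = 18*v^5 + 31*v^4 + 39*v^3 + 33*v^2 + 36*v + 27
(2) = t^5 - 4*t^4 - 73*t^3/4 + 25*t^2 + 75*t
(3) = m^6 - 15*m^5 + 81*m^4 - 212*m^3 + 297*m^2 - 228*m + 84
(4) = b^5 - 2*b^4 - 45*b^3 + 22*b^2 + 544*b + 480
(5) = -2*h^3 + 2*h^2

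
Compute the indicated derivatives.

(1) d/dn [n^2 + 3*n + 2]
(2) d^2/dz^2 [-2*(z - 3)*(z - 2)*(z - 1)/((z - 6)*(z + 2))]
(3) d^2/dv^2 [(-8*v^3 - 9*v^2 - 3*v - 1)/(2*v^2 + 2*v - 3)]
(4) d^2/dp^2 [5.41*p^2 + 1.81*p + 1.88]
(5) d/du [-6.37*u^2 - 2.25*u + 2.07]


(1) = 2*n + 3
(2) = 60*(-z^3 + 6*z^2 - 60*z + 104)/(z^6 - 12*z^5 + 12*z^4 + 224*z^3 - 144*z^2 - 1728*z - 1728)
(3) = 2*(-56*v^3 - 30*v^2 - 282*v - 109)/(8*v^6 + 24*v^5 - 12*v^4 - 64*v^3 + 18*v^2 + 54*v - 27)
(4) = 10.8200000000000
(5) = -12.74*u - 2.25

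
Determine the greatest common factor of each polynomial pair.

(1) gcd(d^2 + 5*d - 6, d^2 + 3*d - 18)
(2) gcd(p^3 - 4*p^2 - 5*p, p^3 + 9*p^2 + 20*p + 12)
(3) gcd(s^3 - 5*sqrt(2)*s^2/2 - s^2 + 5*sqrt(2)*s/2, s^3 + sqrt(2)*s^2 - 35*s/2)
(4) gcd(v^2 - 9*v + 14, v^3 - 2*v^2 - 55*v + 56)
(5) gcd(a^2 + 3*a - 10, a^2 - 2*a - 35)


(1) = gcd((d - 1)*(d + 6), (d - 3)*(d + 6)) = d + 6
(2) = gcd(p*(p - 5)*(p + 1), (p + 1)*(p + 2)*(p + 6)) = p + 1
(3) = s^2 - 5*sqrt(2)*s/2
(4) = gcd((v - 7)*(v - 2), (v - 8)*(v - 1)*(v + 7)) = 1
(5) = gcd((a - 2)*(a + 5), (a - 7)*(a + 5)) = a + 5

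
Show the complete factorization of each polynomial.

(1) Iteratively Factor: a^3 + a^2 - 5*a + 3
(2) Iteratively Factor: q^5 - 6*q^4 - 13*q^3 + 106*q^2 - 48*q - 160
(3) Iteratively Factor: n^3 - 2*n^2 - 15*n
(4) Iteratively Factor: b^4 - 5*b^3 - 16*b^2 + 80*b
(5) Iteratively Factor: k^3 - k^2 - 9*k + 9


(1) = (a + 3)*(a^2 - 2*a + 1) = (a - 1)*(a + 3)*(a - 1)
(2) = (q + 1)*(q^4 - 7*q^3 - 6*q^2 + 112*q - 160) = (q - 4)*(q + 1)*(q^3 - 3*q^2 - 18*q + 40) = (q - 5)*(q - 4)*(q + 1)*(q^2 + 2*q - 8) = (q - 5)*(q - 4)*(q - 2)*(q + 1)*(q + 4)
(3) = (n + 3)*(n^2 - 5*n) = n*(n + 3)*(n - 5)
(4) = (b)*(b^3 - 5*b^2 - 16*b + 80) = b*(b - 4)*(b^2 - b - 20) = b*(b - 4)*(b + 4)*(b - 5)
(5) = (k - 1)*(k^2 - 9) = (k - 1)*(k + 3)*(k - 3)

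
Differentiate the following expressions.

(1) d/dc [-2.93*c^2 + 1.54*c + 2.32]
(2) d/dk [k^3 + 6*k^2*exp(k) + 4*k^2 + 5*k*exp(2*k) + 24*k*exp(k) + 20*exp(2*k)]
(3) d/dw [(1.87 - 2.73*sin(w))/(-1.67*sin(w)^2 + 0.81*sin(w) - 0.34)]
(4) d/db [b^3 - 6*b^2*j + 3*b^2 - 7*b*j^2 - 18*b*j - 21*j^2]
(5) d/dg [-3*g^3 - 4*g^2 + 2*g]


(1) = 1.54 - 5.86*c
(2) = 6*k^2*exp(k) + 3*k^2 + 10*k*exp(2*k) + 36*k*exp(k) + 8*k + 45*exp(2*k) + 24*exp(k)
(3) = (-4.5591*sin(w)^2 + 6.2458*sin(w) - 0.5865)*cos(w)/(2.7889*sin(w)^4 - 2.7054*sin(w)^3 + 1.7917*sin(w)^2 - 0.5508*sin(w) + 0.1156)
(4) = 3*b^2 - 12*b*j + 6*b - 7*j^2 - 18*j
(5) = -9*g^2 - 8*g + 2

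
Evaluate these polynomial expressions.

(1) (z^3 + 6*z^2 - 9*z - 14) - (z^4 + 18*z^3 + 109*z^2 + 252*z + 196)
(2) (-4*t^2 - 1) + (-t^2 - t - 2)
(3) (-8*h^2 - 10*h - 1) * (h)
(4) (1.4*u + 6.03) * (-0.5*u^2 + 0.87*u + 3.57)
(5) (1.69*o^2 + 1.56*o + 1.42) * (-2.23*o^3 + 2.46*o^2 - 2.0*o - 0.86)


(1) = -z^4 - 17*z^3 - 103*z^2 - 261*z - 210
(2) = -5*t^2 - t - 3
(3) = -8*h^3 - 10*h^2 - h
(4) = -0.7*u^3 - 1.797*u^2 + 10.2441*u + 21.5271
(5) = -3.7687*o^5 + 0.6786*o^4 - 2.709*o^3 - 1.0802*o^2 - 4.1816*o - 1.2212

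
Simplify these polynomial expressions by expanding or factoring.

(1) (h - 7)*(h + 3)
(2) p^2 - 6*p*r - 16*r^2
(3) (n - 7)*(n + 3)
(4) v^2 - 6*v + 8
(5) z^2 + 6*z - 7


(1) = h^2 - 4*h - 21
(2) = (p - 8*r)*(p + 2*r)
(3) = n^2 - 4*n - 21
(4) = (v - 4)*(v - 2)
(5) = (z - 1)*(z + 7)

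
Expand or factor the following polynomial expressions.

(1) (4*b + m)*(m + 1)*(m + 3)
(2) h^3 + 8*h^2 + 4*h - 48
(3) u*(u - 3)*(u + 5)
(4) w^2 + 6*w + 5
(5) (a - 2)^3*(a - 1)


(1) = 4*b*m^2 + 16*b*m + 12*b + m^3 + 4*m^2 + 3*m
(2) = (h - 2)*(h + 4)*(h + 6)
(3) = u^3 + 2*u^2 - 15*u
(4) = (w + 1)*(w + 5)
(5) = a^4 - 7*a^3 + 18*a^2 - 20*a + 8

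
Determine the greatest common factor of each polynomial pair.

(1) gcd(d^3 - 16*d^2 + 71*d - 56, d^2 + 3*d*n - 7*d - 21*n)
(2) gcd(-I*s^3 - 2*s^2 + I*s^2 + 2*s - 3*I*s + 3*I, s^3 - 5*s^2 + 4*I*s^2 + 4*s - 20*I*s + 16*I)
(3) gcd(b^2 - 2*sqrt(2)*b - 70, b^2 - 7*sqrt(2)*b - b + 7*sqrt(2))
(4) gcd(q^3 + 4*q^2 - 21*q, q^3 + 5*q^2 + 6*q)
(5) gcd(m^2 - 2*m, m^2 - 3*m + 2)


(1) = gcd((d - 8)*(d - 7)*(d - 1), (d - 7)*(d + 3*n)) = d - 7
(2) = s - 1
(3) = b - 7*sqrt(2)
(4) = gcd(q*(q - 3)*(q + 7), q*(q + 2)*(q + 3)) = q
(5) = m - 2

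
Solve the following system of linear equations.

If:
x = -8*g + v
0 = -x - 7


Then:
g = v/8 + 7/8
x = -7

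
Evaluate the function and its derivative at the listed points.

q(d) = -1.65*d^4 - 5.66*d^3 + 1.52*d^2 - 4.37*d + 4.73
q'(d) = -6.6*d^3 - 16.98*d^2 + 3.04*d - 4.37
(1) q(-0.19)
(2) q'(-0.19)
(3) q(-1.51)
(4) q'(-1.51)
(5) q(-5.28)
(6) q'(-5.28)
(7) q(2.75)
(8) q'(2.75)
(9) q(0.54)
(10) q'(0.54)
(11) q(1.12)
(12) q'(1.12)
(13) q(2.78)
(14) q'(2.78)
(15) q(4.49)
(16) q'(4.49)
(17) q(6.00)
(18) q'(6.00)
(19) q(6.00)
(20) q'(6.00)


(1) = 5.65
(2) = -5.52
(3) = 25.70
(4) = -24.95
(5) = -379.07
(6) = 477.71
(7) = -207.87
(8) = -261.68
(9) = 1.78
(10) = -8.72
(11) = -8.81
(12) = -31.54
(13) = -215.83
(14) = -268.95
(15) = -1167.19
(16) = -930.46
(17) = -3327.73
(18) = -2023.01
(19) = -3327.73
(20) = -2023.01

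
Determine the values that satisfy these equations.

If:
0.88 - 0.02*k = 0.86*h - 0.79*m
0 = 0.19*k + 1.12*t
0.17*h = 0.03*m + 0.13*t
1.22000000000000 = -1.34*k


Then:
h = -0.10
k = -0.91
m = -1.25
t = 0.15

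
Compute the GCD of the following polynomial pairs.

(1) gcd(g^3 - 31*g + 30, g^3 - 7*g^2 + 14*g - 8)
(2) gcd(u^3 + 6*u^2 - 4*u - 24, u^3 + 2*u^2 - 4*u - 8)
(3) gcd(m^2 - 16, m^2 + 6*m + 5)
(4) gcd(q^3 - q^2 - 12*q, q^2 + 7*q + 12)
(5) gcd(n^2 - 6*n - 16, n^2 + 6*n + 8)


(1) = g - 1
(2) = u^2 - 4
(3) = 1
(4) = q + 3
(5) = gcd((n - 8)*(n + 2), (n + 2)*(n + 4)) = n + 2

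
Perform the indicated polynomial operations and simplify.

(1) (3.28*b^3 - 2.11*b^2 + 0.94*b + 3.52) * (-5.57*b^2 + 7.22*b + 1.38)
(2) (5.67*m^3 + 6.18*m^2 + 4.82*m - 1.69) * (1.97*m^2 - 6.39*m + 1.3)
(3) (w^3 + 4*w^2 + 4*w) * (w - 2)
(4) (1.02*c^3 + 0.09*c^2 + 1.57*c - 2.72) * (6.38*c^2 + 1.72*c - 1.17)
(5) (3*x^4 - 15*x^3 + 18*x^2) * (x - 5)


(1) = -18.2696*b^5 + 35.4343*b^4 - 15.9436*b^3 - 15.7314*b^2 + 26.7116*b + 4.8576
(2) = 11.1699*m^5 - 24.0567*m^4 - 22.6238*m^3 - 26.0951*m^2 + 17.0651*m - 2.197
(3) = w^4 + 2*w^3 - 4*w^2 - 8*w
(4) = 6.5076*c^5 + 2.3286*c^4 + 8.978*c^3 - 14.7585*c^2 - 6.5153*c + 3.1824
(5) = 3*x^5 - 30*x^4 + 93*x^3 - 90*x^2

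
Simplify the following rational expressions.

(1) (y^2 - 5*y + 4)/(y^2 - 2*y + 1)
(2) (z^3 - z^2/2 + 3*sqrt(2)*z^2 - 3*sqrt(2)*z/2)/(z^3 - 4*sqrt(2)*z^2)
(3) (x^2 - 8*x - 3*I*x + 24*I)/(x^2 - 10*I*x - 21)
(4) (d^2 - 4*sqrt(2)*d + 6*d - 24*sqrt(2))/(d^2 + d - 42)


(1) = (y - 4)/(y - 1)
(2) = (2*z^2 + z*(-1 + 6*sqrt(2)) - 3*sqrt(2))/(2*z^2 - 8*sqrt(2)*z)
(3) = (x - 8)/(x - 7*I)
(4) = (d^2 + d*(6 - 4*sqrt(2)) - 24*sqrt(2))/(d^2 + d - 42)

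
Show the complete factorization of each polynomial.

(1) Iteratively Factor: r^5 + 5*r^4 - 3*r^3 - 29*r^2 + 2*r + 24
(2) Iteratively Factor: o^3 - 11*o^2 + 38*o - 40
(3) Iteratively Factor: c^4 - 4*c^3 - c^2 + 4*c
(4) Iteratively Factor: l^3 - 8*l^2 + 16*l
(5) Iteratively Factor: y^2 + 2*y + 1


(1) = (r + 3)*(r^4 + 2*r^3 - 9*r^2 - 2*r + 8) = (r - 2)*(r + 3)*(r^3 + 4*r^2 - r - 4) = (r - 2)*(r + 1)*(r + 3)*(r^2 + 3*r - 4) = (r - 2)*(r - 1)*(r + 1)*(r + 3)*(r + 4)
(2) = (o - 4)*(o^2 - 7*o + 10) = (o - 5)*(o - 4)*(o - 2)
(3) = (c + 1)*(c^3 - 5*c^2 + 4*c) = (c - 1)*(c + 1)*(c^2 - 4*c) = c*(c - 1)*(c + 1)*(c - 4)
(4) = (l - 4)*(l^2 - 4*l) = l*(l - 4)*(l - 4)
(5) = (y + 1)*(y + 1)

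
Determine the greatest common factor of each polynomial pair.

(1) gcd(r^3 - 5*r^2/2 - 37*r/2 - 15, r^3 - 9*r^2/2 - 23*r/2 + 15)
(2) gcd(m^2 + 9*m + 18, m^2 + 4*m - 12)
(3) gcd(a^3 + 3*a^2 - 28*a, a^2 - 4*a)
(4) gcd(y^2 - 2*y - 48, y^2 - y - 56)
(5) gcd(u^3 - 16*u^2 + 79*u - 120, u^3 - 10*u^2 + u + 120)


(1) = r^2 - 7*r/2 - 15
(2) = m + 6
(3) = a^2 - 4*a
(4) = y - 8
(5) = gcd((u - 8)*(u - 5)*(u - 3), (u - 8)*(u - 5)*(u + 3)) = u^2 - 13*u + 40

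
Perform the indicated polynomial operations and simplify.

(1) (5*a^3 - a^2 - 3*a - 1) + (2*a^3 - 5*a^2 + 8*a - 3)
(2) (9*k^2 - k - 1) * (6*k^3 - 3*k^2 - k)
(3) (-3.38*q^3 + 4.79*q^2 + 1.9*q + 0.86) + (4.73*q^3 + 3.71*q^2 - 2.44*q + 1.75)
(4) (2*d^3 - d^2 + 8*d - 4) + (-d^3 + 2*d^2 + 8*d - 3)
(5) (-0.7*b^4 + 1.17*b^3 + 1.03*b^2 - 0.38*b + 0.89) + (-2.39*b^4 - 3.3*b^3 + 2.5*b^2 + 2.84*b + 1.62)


(1) = 7*a^3 - 6*a^2 + 5*a - 4
(2) = 54*k^5 - 33*k^4 - 12*k^3 + 4*k^2 + k
(3) = 1.35*q^3 + 8.5*q^2 - 0.54*q + 2.61
(4) = d^3 + d^2 + 16*d - 7
(5) = -3.09*b^4 - 2.13*b^3 + 3.53*b^2 + 2.46*b + 2.51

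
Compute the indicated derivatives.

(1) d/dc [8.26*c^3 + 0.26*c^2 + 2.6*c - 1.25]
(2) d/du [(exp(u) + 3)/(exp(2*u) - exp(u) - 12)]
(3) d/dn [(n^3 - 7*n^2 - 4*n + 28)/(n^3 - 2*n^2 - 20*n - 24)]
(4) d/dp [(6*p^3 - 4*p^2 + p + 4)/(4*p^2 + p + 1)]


(1) = 24.78*c^2 + 0.52*c + 2.6
(2) = -exp(u)/(exp(2*u) - 8*exp(u) + 16)
(3) = (5*n^2 - 52*n + 164)/(n^4 - 8*n^3 - 8*n^2 + 96*n + 144)
(4) = (24*p^4 + 12*p^3 + 10*p^2 - 40*p - 3)/(16*p^4 + 8*p^3 + 9*p^2 + 2*p + 1)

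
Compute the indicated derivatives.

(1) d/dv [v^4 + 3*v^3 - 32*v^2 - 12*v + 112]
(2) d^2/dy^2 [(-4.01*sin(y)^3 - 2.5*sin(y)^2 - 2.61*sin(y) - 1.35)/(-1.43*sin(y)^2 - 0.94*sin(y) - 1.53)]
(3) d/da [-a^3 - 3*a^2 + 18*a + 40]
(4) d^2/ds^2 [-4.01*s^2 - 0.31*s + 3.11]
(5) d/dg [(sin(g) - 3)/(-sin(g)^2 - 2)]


(1) = 4*v^3 + 9*v^2 - 64*v - 12
(2) = (-8.200049*sin(y)^7 - 16.170726*sin(y)^6 - 33.696591*sin(y)^5 - 51.3031*sin(y)^4 - 72.958185*sin(y)^3 + 9.314784*sin(y)^2 + 28.779381*sin(y) + 0.675486)/(2.924207*sin(y)^6 + 5.766618*sin(y)^5 + 13.176735*sin(y)^4 + 13.17034*sin(y)^3 + 14.098185*sin(y)^2 + 6.601338*sin(y) + 3.581577)
(3) = -3*a^2 - 6*a + 18
(4) = -8.02000000000000
(5) = (sin(g)^2 - 6*sin(g) - 2)*cos(g)/(sin(g)^2 + 2)^2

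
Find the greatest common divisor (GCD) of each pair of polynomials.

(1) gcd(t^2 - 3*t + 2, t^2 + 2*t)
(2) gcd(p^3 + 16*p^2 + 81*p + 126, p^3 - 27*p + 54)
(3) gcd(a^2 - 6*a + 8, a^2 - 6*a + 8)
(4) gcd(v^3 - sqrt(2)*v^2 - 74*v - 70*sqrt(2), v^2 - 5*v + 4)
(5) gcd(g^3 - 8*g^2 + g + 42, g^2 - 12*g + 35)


(1) = gcd((t - 2)*(t - 1), t*(t + 2)) = 1
(2) = p + 6
(3) = a^2 - 6*a + 8
(4) = 1
(5) = g - 7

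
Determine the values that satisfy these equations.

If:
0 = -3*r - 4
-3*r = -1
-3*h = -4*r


Then:
No Solution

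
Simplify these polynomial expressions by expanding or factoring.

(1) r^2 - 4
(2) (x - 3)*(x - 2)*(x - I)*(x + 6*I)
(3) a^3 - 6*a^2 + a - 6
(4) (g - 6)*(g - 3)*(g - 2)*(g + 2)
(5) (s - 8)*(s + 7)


(1) = (r - 2)*(r + 2)
(2) = x^4 - 5*x^3 + 5*I*x^3 + 12*x^2 - 25*I*x^2 - 30*x + 30*I*x + 36
(3) = (a - 6)*(a - I)*(a + I)
(4) = g^4 - 9*g^3 + 14*g^2 + 36*g - 72
(5) = s^2 - s - 56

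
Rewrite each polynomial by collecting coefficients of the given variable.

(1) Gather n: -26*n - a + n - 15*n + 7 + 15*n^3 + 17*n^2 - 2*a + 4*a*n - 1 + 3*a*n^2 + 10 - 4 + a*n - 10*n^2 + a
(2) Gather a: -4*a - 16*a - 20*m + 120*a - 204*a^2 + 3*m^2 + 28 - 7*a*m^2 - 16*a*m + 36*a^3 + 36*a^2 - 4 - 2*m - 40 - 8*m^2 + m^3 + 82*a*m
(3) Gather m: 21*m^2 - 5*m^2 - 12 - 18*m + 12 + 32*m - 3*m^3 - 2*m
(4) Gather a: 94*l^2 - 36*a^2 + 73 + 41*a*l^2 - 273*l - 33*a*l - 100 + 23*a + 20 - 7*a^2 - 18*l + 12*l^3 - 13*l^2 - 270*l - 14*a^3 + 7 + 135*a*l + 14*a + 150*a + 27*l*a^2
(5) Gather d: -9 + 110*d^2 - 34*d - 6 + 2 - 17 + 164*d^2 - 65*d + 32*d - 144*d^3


(1) = -2*a + 15*n^3 + n^2*(3*a + 7) + n*(5*a - 40) + 12
(2) = 36*a^3 - 168*a^2 + a*(-7*m^2 + 66*m + 100) + m^3 - 5*m^2 - 22*m - 16
(3) = -3*m^3 + 16*m^2 + 12*m
(4) = -14*a^3 + a^2*(27*l - 43) + a*(41*l^2 + 102*l + 187) + 12*l^3 + 81*l^2 - 561*l
(5) = -144*d^3 + 274*d^2 - 67*d - 30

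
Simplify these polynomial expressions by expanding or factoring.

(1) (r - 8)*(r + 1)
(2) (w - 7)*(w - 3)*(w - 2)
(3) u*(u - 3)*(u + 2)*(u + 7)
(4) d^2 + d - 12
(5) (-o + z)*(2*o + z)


(1) = r^2 - 7*r - 8
(2) = w^3 - 12*w^2 + 41*w - 42
(3) = u^4 + 6*u^3 - 13*u^2 - 42*u
(4) = (d - 3)*(d + 4)
(5) = -2*o^2 + o*z + z^2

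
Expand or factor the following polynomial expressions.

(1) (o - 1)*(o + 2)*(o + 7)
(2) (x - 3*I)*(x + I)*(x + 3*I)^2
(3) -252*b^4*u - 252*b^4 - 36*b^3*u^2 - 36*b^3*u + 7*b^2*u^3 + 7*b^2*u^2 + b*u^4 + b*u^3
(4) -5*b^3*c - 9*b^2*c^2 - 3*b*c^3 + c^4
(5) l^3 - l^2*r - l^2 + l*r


(1) = o^3 + 8*o^2 + 5*o - 14
(2) = x^4 + 4*I*x^3 + 6*x^2 + 36*I*x - 27
(3) = (-6*b + u)*(6*b + u)*(7*b + u)*(b*u + b)
(4) = c*(-5*b + c)*(b + c)^2
(5) = l*(l - 1)*(l - r)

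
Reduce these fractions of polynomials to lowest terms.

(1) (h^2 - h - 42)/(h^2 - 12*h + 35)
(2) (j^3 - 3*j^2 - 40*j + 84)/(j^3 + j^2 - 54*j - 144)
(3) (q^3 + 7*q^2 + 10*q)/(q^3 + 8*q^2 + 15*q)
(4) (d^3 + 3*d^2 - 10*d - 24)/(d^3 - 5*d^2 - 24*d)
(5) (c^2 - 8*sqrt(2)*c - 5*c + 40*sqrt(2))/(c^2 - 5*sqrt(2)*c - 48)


(1) = (h + 6)/(h - 5)
(2) = (j^2 - 9*j + 14)/(j^2 - 5*j - 24)
(3) = (q + 2)/(q + 3)
(4) = (d^3 + 3*d^2 - 10*d - 24)/(d^3 - 5*d^2 - 24*d)
(5) = (c - 5)/(c + 3*sqrt(2))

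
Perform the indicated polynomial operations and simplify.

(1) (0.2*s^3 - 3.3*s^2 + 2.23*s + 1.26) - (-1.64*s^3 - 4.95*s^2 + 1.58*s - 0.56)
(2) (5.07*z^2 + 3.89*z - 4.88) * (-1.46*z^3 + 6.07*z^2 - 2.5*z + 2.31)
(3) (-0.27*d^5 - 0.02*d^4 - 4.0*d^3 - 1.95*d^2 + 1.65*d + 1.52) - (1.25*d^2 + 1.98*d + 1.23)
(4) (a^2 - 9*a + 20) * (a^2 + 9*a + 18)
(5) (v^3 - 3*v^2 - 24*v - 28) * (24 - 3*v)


(1) = 1.84*s^3 + 1.65*s^2 + 0.65*s + 1.82
(2) = -7.4022*z^5 + 25.0955*z^4 + 18.0621*z^3 - 27.6349*z^2 + 21.1859*z - 11.2728
(3) = -0.27*d^5 - 0.02*d^4 - 4.0*d^3 - 3.2*d^2 - 0.33*d + 0.29
(4) = a^4 - 43*a^2 + 18*a + 360
(5) = -3*v^4 + 33*v^3 - 492*v - 672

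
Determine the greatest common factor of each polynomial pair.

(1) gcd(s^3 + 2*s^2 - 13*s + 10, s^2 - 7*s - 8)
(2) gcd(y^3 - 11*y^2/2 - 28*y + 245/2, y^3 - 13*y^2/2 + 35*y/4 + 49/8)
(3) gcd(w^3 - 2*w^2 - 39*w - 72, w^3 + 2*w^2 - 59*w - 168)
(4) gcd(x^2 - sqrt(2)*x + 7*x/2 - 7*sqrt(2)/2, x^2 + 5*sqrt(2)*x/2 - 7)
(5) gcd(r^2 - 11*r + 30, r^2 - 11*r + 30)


(1) = 1
(2) = y - 7/2
(3) = w^2 - 5*w - 24
(4) = gcd((x + 7/2)*(x - sqrt(2)), (x - sqrt(2))*(x + 7*sqrt(2)/2)) = x - sqrt(2)
(5) = gcd((r - 6)*(r - 5), (r - 6)*(r - 5)) = r^2 - 11*r + 30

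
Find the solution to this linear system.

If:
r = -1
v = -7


Then:
r = -1
v = -7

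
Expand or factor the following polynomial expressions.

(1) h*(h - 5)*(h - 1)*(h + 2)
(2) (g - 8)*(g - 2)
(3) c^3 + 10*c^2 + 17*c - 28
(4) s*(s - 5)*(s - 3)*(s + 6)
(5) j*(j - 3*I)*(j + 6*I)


(1) = h^4 - 4*h^3 - 7*h^2 + 10*h
(2) = g^2 - 10*g + 16
(3) = (c - 1)*(c + 4)*(c + 7)
(4) = s^4 - 2*s^3 - 33*s^2 + 90*s
(5) = j^3 + 3*I*j^2 + 18*j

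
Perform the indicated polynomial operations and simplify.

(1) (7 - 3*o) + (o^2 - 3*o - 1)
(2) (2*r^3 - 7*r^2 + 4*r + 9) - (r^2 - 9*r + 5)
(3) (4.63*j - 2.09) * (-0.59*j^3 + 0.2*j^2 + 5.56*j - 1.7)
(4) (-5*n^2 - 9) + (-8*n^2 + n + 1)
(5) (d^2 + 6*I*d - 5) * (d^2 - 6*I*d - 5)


(1) = o^2 - 6*o + 6
(2) = 2*r^3 - 8*r^2 + 13*r + 4
(3) = -2.7317*j^4 + 2.1591*j^3 + 25.3248*j^2 - 19.4914*j + 3.553
(4) = -13*n^2 + n - 8
(5) = d^4 + 26*d^2 + 25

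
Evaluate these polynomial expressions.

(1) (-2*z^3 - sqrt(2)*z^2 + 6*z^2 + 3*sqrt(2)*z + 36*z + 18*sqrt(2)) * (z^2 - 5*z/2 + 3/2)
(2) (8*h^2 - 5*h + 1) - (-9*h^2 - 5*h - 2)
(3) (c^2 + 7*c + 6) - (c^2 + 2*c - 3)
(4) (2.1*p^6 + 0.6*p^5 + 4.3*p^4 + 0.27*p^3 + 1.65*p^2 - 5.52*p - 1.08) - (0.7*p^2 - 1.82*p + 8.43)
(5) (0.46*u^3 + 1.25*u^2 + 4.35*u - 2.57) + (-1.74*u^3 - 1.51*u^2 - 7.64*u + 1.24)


(1) = -2*z^5 - sqrt(2)*z^4 + 11*z^4 + 11*sqrt(2)*z^3/2 + 18*z^3 - 81*z^2 + 9*sqrt(2)*z^2 - 81*sqrt(2)*z/2 + 54*z + 27*sqrt(2)
(2) = 17*h^2 + 3
(3) = 5*c + 9
(4) = 2.1*p^6 + 0.6*p^5 + 4.3*p^4 + 0.27*p^3 + 0.95*p^2 - 3.7*p - 9.51
(5) = -1.28*u^3 - 0.26*u^2 - 3.29*u - 1.33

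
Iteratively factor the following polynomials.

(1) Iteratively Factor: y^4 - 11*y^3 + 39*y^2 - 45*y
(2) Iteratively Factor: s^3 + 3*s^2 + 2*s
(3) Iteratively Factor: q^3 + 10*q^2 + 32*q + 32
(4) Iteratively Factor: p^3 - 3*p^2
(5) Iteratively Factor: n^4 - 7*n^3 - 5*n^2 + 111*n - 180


(1) = (y - 3)*(y^3 - 8*y^2 + 15*y) = (y - 3)^2*(y^2 - 5*y) = (y - 5)*(y - 3)^2*(y)
(2) = (s + 2)*(s^2 + s) = (s + 1)*(s + 2)*(s)
(3) = (q + 2)*(q^2 + 8*q + 16) = (q + 2)*(q + 4)*(q + 4)
(4) = (p - 3)*(p^2) = p*(p - 3)*(p)
(5) = (n - 5)*(n^3 - 2*n^2 - 15*n + 36) = (n - 5)*(n - 3)*(n^2 + n - 12) = (n - 5)*(n - 3)*(n + 4)*(n - 3)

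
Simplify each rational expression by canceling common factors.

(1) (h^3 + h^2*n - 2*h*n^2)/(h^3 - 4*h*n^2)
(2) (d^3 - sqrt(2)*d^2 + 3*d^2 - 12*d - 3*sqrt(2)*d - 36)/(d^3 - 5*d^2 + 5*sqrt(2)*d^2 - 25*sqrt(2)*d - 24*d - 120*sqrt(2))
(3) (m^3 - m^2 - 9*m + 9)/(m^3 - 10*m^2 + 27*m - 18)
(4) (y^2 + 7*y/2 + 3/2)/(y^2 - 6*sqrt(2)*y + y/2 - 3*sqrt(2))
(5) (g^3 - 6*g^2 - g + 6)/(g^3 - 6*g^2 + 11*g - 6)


(1) = (h - n)/(h - 2*n)
(2) = (d^2 - sqrt(2)*d - 12)/(d^2 + d*(-8 + 5*sqrt(2)) - 40*sqrt(2))
(3) = (m + 3)/(m - 6)
(4) = (4*y + 12)/(4*y - 24*sqrt(2))
(5) = (g^2 - 5*g - 6)/(g^2 - 5*g + 6)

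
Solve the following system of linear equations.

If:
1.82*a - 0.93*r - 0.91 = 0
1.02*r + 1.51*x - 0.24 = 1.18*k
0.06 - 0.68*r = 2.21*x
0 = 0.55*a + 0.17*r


Then:
a = 0.19
k = -0.46
r = -0.61
x = 0.21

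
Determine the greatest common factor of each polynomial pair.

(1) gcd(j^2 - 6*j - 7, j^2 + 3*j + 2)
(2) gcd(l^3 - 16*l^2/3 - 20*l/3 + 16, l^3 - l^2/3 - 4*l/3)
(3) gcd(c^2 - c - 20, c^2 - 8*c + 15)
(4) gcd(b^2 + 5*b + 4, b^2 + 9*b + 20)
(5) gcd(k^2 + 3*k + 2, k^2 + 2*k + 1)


(1) = j + 1
(2) = l - 4/3
(3) = gcd((c - 5)*(c + 4), (c - 5)*(c - 3)) = c - 5
(4) = b + 4
(5) = k + 1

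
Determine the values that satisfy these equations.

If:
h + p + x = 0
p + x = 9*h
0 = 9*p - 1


Then:
h = 0
p = 1/9
x = -1/9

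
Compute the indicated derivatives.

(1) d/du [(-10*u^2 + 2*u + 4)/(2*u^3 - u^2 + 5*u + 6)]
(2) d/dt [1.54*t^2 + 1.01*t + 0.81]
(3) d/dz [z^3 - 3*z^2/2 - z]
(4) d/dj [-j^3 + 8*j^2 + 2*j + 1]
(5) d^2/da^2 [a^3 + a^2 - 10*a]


(1) = 4*(5*u^4 - 2*u^3 - 18*u^2 - 28*u - 2)/(4*u^6 - 4*u^5 + 21*u^4 + 14*u^3 + 13*u^2 + 60*u + 36)
(2) = 3.08*t + 1.01
(3) = 3*z^2 - 3*z - 1
(4) = -3*j^2 + 16*j + 2
(5) = 6*a + 2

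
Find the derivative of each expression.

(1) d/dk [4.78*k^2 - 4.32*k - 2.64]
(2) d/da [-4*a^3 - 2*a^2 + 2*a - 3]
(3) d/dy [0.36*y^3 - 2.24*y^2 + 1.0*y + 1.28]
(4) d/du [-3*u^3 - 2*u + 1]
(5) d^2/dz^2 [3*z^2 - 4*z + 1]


(1) = 9.56*k - 4.32
(2) = -12*a^2 - 4*a + 2
(3) = 1.08*y^2 - 4.48*y + 1.0
(4) = -9*u^2 - 2
(5) = 6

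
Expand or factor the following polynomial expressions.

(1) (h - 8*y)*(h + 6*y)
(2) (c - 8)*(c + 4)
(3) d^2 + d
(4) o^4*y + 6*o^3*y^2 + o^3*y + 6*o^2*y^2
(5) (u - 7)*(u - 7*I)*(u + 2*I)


(1) = h^2 - 2*h*y - 48*y^2
(2) = c^2 - 4*c - 32
(3) = d*(d + 1)
(4) = o^2*(o + 6*y)*(o*y + y)
(5) = u^3 - 7*u^2 - 5*I*u^2 + 14*u + 35*I*u - 98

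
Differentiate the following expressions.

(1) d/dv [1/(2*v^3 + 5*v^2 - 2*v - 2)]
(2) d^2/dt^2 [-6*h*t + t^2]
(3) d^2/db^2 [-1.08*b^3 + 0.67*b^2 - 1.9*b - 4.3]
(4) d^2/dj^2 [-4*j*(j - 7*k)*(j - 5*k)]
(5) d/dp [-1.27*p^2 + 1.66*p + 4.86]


(1) = 2*(-3*v^2 - 5*v + 1)/(2*v^3 + 5*v^2 - 2*v - 2)^2
(2) = 2
(3) = 1.34 - 6.48*b
(4) = -24*j + 96*k
(5) = 1.66 - 2.54*p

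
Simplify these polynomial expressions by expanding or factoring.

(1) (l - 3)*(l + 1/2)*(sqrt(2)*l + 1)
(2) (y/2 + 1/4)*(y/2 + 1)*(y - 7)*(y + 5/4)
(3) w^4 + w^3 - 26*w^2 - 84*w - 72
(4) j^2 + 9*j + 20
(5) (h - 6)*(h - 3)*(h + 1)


(1) = sqrt(2)*l^3 - 5*sqrt(2)*l^2/2 + l^2 - 5*l/2 - 3*sqrt(2)*l/2 - 3/2
(2) = y^4/4 - 13*y^3/16 - 177*y^2/32 - 221*y/32 - 35/16
(3) = (w - 6)*(w + 2)^2*(w + 3)
(4) = (j + 4)*(j + 5)
(5) = h^3 - 8*h^2 + 9*h + 18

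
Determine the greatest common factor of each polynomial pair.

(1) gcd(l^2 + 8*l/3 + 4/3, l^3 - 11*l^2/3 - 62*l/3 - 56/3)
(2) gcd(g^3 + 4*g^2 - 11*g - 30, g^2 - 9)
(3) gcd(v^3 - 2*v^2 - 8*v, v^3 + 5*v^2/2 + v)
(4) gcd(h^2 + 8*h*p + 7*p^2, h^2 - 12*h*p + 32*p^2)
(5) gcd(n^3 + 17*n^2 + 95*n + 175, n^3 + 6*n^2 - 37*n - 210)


(1) = gcd((l + 2/3)*(l + 2), (l - 7)*(l + 4/3)*(l + 2)) = l + 2
(2) = gcd((g - 3)*(g + 2)*(g + 5), (g - 3)*(g + 3)) = g - 3
(3) = v^2 + 2*v
(4) = gcd((h + p)*(h + 7*p), (h - 8*p)*(h - 4*p)) = 1
(5) = n^2 + 12*n + 35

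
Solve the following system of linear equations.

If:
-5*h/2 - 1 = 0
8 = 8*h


Then:
No Solution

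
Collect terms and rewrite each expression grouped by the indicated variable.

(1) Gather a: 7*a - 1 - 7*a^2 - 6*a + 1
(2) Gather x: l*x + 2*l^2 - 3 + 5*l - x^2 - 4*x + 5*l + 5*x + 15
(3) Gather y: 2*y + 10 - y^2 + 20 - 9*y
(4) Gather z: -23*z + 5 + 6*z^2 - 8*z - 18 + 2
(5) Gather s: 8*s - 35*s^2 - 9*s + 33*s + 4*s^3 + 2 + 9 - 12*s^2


(1) = -7*a^2 + a
(2) = 2*l^2 + 10*l - x^2 + x*(l + 1) + 12
(3) = -y^2 - 7*y + 30
(4) = 6*z^2 - 31*z - 11
(5) = 4*s^3 - 47*s^2 + 32*s + 11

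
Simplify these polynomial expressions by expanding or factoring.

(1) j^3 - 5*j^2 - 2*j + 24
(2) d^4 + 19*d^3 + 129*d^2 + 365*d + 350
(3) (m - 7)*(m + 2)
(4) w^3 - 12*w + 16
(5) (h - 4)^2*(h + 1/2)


(1) = (j - 4)*(j - 3)*(j + 2)
(2) = (d + 2)*(d + 5)^2*(d + 7)
(3) = m^2 - 5*m - 14
(4) = (w - 2)^2*(w + 4)
(5) = h^3 - 15*h^2/2 + 12*h + 8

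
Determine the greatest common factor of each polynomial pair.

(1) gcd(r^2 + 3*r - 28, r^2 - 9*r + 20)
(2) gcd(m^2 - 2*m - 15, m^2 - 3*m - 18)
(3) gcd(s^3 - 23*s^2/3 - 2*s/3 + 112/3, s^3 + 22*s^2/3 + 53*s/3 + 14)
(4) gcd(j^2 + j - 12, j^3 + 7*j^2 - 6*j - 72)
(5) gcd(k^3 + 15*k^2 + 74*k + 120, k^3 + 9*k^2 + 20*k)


(1) = gcd((r - 4)*(r + 7), (r - 5)*(r - 4)) = r - 4
(2) = gcd((m - 5)*(m + 3), (m - 6)*(m + 3)) = m + 3
(3) = gcd((s - 7)*(s - 8/3)*(s + 2), (s + 2)*(s + 7/3)*(s + 3)) = s + 2
(4) = gcd((j - 3)*(j + 4), (j - 3)*(j + 4)*(j + 6)) = j^2 + j - 12
(5) = k^2 + 9*k + 20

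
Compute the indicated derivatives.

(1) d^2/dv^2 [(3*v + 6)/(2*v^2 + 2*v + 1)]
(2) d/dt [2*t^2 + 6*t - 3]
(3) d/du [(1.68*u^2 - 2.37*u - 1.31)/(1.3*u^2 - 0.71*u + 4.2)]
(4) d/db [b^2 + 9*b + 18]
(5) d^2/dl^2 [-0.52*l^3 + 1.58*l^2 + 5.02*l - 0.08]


(1) = 12*(-3*(v + 1)*(2*v^2 + 2*v + 1) + 2*(v + 2)*(2*v + 1)^2)/(2*v^2 + 2*v + 1)^3
(2) = 4*t + 6
(3) = (1.8882*u^2 + 17.518*u - 10.8841)/(1.69*u^4 - 1.846*u^3 + 11.4241*u^2 - 5.964*u + 17.64)
(4) = 2*b + 9
(5) = 3.16 - 3.12*l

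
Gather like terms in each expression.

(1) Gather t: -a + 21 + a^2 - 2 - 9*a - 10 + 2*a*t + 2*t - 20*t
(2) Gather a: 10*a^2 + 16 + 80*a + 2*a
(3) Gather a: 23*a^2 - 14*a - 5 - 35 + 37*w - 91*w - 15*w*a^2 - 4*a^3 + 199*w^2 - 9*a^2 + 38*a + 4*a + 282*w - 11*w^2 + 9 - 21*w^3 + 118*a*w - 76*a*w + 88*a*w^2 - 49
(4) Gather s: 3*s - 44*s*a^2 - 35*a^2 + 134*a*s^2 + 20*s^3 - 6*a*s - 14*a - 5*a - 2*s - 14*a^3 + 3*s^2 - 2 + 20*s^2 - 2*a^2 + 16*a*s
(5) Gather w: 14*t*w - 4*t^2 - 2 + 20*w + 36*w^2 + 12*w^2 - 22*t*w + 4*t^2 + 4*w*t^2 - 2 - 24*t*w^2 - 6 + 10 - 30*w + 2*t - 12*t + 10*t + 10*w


(1) = a^2 - 10*a + t*(2*a - 18) + 9
(2) = 10*a^2 + 82*a + 16
(3) = -4*a^3 + a^2*(14 - 15*w) + a*(88*w^2 + 42*w + 28) - 21*w^3 + 188*w^2 + 228*w - 80
(4) = -14*a^3 - 37*a^2 - 19*a + 20*s^3 + s^2*(134*a + 23) + s*(-44*a^2 + 10*a + 1) - 2
(5) = w^2*(48 - 24*t) + w*(4*t^2 - 8*t)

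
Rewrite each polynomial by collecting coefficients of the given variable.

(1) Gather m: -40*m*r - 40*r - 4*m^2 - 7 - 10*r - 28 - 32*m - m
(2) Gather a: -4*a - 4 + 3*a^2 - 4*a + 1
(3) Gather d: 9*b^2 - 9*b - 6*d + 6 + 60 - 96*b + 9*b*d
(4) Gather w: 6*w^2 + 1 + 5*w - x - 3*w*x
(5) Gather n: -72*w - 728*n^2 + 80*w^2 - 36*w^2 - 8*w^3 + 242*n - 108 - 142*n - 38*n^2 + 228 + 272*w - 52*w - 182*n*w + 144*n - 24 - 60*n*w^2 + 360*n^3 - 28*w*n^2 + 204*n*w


(1) = -4*m^2 + m*(-40*r - 33) - 50*r - 35
(2) = 3*a^2 - 8*a - 3
(3) = 9*b^2 - 105*b + d*(9*b - 6) + 66
(4) = 6*w^2 + w*(5 - 3*x) - x + 1
(5) = 360*n^3 + n^2*(-28*w - 766) + n*(-60*w^2 + 22*w + 244) - 8*w^3 + 44*w^2 + 148*w + 96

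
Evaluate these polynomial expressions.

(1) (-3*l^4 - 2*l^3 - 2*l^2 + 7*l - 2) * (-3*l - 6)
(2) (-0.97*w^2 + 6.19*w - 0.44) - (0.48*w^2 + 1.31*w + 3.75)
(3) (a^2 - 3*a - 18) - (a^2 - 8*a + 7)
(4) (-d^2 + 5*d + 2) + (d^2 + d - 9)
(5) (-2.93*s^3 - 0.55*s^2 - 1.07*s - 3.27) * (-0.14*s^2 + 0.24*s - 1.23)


(1) = 9*l^5 + 24*l^4 + 18*l^3 - 9*l^2 - 36*l + 12
(2) = -1.45*w^2 + 4.88*w - 4.19
(3) = 5*a - 25
(4) = 6*d - 7
(5) = 0.4102*s^5 - 0.6262*s^4 + 3.6217*s^3 + 0.8775*s^2 + 0.5313*s + 4.0221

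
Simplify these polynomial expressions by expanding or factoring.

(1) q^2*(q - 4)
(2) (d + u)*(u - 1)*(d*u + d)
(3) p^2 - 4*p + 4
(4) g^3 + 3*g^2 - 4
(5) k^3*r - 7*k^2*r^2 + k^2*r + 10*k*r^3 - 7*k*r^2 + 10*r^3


(1) = q^3 - 4*q^2
(2) = d^2*u^2 - d^2 + d*u^3 - d*u
(3) = (p - 2)^2
(4) = (g - 1)*(g + 2)^2
(5) = (k - 5*r)*(k - 2*r)*(k*r + r)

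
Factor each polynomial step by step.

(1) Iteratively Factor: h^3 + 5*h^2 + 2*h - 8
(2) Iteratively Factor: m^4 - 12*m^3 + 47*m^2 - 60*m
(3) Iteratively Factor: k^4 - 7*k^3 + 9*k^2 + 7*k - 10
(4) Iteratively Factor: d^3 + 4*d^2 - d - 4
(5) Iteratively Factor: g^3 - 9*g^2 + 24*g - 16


(1) = (h - 1)*(h^2 + 6*h + 8) = (h - 1)*(h + 2)*(h + 4)
(2) = (m - 4)*(m^3 - 8*m^2 + 15*m) = (m - 5)*(m - 4)*(m^2 - 3*m) = m*(m - 5)*(m - 4)*(m - 3)
(3) = (k - 1)*(k^3 - 6*k^2 + 3*k + 10) = (k - 5)*(k - 1)*(k^2 - k - 2) = (k - 5)*(k - 1)*(k + 1)*(k - 2)
(4) = (d - 1)*(d^2 + 5*d + 4) = (d - 1)*(d + 1)*(d + 4)
(5) = (g - 1)*(g^2 - 8*g + 16) = (g - 4)*(g - 1)*(g - 4)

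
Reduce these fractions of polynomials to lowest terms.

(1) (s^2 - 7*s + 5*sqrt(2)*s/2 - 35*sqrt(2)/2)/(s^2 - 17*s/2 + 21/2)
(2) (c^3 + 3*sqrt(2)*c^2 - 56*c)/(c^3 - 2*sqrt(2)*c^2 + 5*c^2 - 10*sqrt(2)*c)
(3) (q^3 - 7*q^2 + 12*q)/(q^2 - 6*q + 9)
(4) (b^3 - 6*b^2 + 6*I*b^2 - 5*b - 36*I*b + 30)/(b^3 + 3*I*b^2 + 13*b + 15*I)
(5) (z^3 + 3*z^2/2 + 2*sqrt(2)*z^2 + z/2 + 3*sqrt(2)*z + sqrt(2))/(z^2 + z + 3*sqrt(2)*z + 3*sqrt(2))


(1) = (4*s + 10*sqrt(2))/(4*s - 6)
(2) = (c^2 + 3*sqrt(2)*c - 56)/(c^2 + c*(5 - 2*sqrt(2)) - 10*sqrt(2))
(3) = (q^2 - 4*q)/(q - 3)
(4) = (b - 6)/(b - 3*I)
(5) = (2*z^2 + z*(1 + 4*sqrt(2)) + 2*sqrt(2))/(2*z + 6*sqrt(2))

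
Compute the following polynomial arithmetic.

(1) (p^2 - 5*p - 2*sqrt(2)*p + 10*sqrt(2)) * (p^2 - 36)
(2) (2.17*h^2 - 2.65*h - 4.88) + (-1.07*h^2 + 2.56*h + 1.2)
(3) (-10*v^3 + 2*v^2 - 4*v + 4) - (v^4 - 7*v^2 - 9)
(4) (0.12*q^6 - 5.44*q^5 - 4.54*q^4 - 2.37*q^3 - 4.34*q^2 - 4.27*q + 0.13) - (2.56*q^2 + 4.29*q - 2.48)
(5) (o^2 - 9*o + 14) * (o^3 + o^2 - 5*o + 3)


(1) = p^4 - 5*p^3 - 2*sqrt(2)*p^3 - 36*p^2 + 10*sqrt(2)*p^2 + 72*sqrt(2)*p + 180*p - 360*sqrt(2)
(2) = 1.1*h^2 - 0.09*h - 3.68
(3) = -v^4 - 10*v^3 + 9*v^2 - 4*v + 13
(4) = 0.12*q^6 - 5.44*q^5 - 4.54*q^4 - 2.37*q^3 - 6.9*q^2 - 8.56*q + 2.61
(5) = o^5 - 8*o^4 + 62*o^2 - 97*o + 42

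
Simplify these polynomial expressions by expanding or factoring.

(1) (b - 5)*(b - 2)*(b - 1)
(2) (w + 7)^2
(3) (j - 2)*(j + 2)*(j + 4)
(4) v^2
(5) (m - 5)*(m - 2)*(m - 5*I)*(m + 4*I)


(1) = b^3 - 8*b^2 + 17*b - 10
(2) = w^2 + 14*w + 49
(3) = j^3 + 4*j^2 - 4*j - 16
(4) = v^2
(5) = m^4 - 7*m^3 - I*m^3 + 30*m^2 + 7*I*m^2 - 140*m - 10*I*m + 200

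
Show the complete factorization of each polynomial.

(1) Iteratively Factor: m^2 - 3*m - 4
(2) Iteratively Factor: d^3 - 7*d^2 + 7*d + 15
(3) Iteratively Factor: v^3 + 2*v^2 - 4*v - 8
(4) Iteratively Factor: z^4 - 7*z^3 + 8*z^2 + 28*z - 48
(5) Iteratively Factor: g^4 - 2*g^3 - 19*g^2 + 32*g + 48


(1) = (m + 1)*(m - 4)
(2) = (d - 3)*(d^2 - 4*d - 5) = (d - 5)*(d - 3)*(d + 1)
(3) = (v + 2)*(v^2 - 4) = (v - 2)*(v + 2)*(v + 2)
(4) = (z - 2)*(z^3 - 5*z^2 - 2*z + 24) = (z - 4)*(z - 2)*(z^2 - z - 6) = (z - 4)*(z - 3)*(z - 2)*(z + 2)
(5) = (g + 4)*(g^3 - 6*g^2 + 5*g + 12) = (g - 4)*(g + 4)*(g^2 - 2*g - 3) = (g - 4)*(g - 3)*(g + 4)*(g + 1)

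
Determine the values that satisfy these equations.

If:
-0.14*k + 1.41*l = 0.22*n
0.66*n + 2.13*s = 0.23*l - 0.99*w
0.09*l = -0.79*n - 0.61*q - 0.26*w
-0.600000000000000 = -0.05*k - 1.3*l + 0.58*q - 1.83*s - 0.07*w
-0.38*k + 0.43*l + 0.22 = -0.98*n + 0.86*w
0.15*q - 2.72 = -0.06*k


Then:
k = -4.08
l = -2.15
n = -11.16
q = 19.77
s = 8.68
w = -11.73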